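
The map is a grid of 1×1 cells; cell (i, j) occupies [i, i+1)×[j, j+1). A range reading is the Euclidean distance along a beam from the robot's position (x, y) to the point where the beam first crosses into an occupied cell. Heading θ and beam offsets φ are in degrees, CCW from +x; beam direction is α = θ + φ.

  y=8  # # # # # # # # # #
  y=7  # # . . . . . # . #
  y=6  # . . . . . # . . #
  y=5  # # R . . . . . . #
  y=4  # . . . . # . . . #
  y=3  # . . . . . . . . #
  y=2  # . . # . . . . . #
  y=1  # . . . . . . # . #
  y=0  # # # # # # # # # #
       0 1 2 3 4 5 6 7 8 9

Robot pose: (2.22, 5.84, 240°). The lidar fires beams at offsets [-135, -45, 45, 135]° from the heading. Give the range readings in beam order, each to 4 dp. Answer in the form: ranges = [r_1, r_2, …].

ranges = [1.2009, 0.2278, 3.0137, 3.9133]

beam 1: φ=-135°, α=105°
  d=(-0.2588,0.9659)  start (2,5)  tX=0.8500 tY=0.1656  stride 1/|dx|=3.8637 1/|dy|=1.0353
    cross y-line → (2,6), t=0.1656
    cross x-line → (1,6), t=0.8500
    cross y-line → (1,7), t=1.2009 (wall)
  → r_1 = 1.2009
beam 2: φ=-45°, α=195°
  d=(-0.9659,-0.2588)  start (2,5)  tX=0.2278 tY=3.2455  stride 1/|dx|=1.0353 1/|dy|=3.8637
    cross x-line → (1,5), t=0.2278 (wall)
  → r_2 = 0.2278
beam 3: φ=45°, α=285°
  d=(0.2588,-0.9659)  start (2,5)  tX=3.0137 tY=0.8696  stride 1/|dx|=3.8637 1/|dy|=1.0353
    cross y-line → (2,4), t=0.8696
    cross y-line → (2,3), t=1.9049
    cross y-line → (2,2), t=2.9402
    cross x-line → (3,2), t=3.0137 (wall)
  → r_3 = 3.0137
beam 4: φ=135°, α=15°
  d=(0.9659,0.2588)  start (2,5)  tX=0.8075 tY=0.6182  stride 1/|dx|=1.0353 1/|dy|=3.8637
    cross y-line → (2,6), t=0.6182
    cross x-line → (3,6), t=0.8075
    cross x-line → (4,6), t=1.8428
    cross x-line → (5,6), t=2.8781
    cross x-line → (6,6), t=3.9133 (wall)
  → r_4 = 3.9133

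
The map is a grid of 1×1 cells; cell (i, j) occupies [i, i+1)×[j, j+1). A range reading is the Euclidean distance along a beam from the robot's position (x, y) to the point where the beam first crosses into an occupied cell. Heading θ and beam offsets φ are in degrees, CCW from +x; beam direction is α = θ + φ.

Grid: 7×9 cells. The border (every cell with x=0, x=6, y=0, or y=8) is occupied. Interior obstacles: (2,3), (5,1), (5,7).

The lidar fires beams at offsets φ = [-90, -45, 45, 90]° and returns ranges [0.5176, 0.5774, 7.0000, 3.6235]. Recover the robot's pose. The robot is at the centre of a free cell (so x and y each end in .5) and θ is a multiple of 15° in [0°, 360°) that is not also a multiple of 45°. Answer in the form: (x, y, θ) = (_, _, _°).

Candidates: 32 free-cell centres × 16 headings = 512 poses. Raycast each; keep the one whose scan matches to 4 dp.
  (2.5, 1.5, 60°): beam 1 = 1.0000 ≠ 0.5176 ✗
  (1.5, 4.5, 150°): beam 1 = 4.0415 ≠ 0.5176 ✗
  (4.5, 7.5, 255°): beam 1 = 1.9319 ≠ 0.5176 ✗
  (1.5, 7.5, 285°): beam 2 = 1.0000 ≠ 0.5774 ✗
  (5.5, 6.5, 165°): beam 3 = 5.1962 ≠ 7.0000 ✗
  …
  (4.5, 1.5, 75°): r_1=0.5176, r_2=0.5774, r_3=7.0000, r_4=3.6235 — all match ✓
No second candidate reproduces the full scan.

(x, y, θ) = (4.5, 1.5, 75°)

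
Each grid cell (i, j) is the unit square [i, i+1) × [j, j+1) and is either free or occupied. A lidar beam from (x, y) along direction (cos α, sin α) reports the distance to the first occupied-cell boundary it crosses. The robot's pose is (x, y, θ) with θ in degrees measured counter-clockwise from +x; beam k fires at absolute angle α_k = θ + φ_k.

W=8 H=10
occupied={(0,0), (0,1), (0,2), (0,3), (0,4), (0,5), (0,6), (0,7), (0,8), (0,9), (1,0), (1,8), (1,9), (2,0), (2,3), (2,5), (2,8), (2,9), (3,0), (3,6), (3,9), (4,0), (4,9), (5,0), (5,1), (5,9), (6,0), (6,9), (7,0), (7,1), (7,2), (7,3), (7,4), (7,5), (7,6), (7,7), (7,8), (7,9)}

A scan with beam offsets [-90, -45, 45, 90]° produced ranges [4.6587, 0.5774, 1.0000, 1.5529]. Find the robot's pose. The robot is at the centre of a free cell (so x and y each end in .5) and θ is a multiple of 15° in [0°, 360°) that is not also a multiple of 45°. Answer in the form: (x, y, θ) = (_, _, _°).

The pose lattice has 42·16 = 672 candidates. Test each by forward raycasting.
  (4.5, 6.5, 165°): beam 1 = 2.5882 ≠ 4.6587 ✗
  (6.5, 3.5, 105°): beam 1 = 0.5176 ≠ 4.6587 ✗
  (3.5, 8.5, 15°): beam 1 = 1.5529 ≠ 4.6587 ✗
  (6.5, 4.5, 105°): beam 1 = 0.5176 ≠ 4.6587 ✗
  …
  (2.5, 7.5, 105°): r_1=4.6587, r_2=0.5774, r_3=1.0000, r_4=1.5529 — all match ✓
Only this pose fits every beam.

(x, y, θ) = (2.5, 7.5, 105°)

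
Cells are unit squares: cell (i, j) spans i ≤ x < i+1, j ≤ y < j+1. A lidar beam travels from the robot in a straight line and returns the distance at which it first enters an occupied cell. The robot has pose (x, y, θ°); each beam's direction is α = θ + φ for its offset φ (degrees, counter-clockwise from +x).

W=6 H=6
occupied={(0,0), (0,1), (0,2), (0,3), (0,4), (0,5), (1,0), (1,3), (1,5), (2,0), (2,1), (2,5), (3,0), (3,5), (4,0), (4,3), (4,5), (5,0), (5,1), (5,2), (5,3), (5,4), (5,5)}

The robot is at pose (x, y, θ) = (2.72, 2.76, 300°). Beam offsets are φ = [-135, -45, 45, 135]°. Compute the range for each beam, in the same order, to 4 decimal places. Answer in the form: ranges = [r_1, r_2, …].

beam 1: φ=-135°, α=165°
  dir = (cos 165°, sin 165°) = (-0.9659, 0.2588); from cell (2,2)
  next x-line at t=0.7454, next y-line at t=0.9273; Δt_x=1.0353, Δt_y=3.8637
    x: enter (1,2) at t=0.7454
    y: enter (1,3) at t=0.9273 ← occupied
  → r_1 = 0.9273
beam 2: φ=-45°, α=255°
  dir = (cos 255°, sin 255°) = (-0.2588, -0.9659); from cell (2,2)
  next x-line at t=2.7819, next y-line at t=0.7868; Δt_x=3.8637, Δt_y=1.0353
    y: enter (2,1) at t=0.7868 ← occupied
  → r_2 = 0.7868
beam 3: φ=45°, α=345°
  dir = (cos 345°, sin 345°) = (0.9659, -0.2588); from cell (2,2)
  next x-line at t=0.2899, next y-line at t=2.9364; Δt_x=1.0353, Δt_y=3.8637
    x: enter (3,2) at t=0.2899
    x: enter (4,2) at t=1.3252
    x: enter (5,2) at t=2.3604 ← occupied
  → r_3 = 2.3604
beam 4: φ=135°, α=75°
  dir = (cos 75°, sin 75°) = (0.2588, 0.9659); from cell (2,2)
  next x-line at t=1.0818, next y-line at t=0.2485; Δt_x=3.8637, Δt_y=1.0353
    y: enter (2,3) at t=0.2485
    x: enter (3,3) at t=1.0818
    y: enter (3,4) at t=1.2837
    y: enter (3,5) at t=2.3190 ← occupied
  → r_4 = 2.3190

ranges = [0.9273, 0.7868, 2.3604, 2.3190]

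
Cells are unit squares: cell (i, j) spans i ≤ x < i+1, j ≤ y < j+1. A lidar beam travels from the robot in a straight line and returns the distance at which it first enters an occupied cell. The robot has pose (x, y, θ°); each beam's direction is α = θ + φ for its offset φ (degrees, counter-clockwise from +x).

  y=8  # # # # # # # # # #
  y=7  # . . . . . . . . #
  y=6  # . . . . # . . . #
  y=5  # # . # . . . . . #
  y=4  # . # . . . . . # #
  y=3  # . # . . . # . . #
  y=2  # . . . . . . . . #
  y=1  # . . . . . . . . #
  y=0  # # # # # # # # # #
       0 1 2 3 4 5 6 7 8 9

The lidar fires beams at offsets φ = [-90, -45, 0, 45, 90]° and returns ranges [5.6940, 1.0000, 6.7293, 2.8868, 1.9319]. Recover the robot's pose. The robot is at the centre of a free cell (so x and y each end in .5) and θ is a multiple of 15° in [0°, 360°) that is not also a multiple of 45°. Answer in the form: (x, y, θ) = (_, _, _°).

The pose lattice has 49·16 = 784 candidates. Test each by forward raycasting.
  (7.5, 2.5, 15°): beam 1 = 1.5529 ≠ 5.6940 ✗
  (6.5, 1.5, 240°): beam 1 = 4.0415 ≠ 5.6940 ✗
  (5.5, 4.5, 240°): beam 1 = 1.7321 ≠ 5.6940 ✗
  …
  (6.5, 7.5, 285°): r_1=5.6940, r_2=1.0000, r_3=6.7293, r_4=2.8868, r_5=1.9319 — all match ✓
Unique over the lattice → pose = (6.5, 7.5, 285°).

(x, y, θ) = (6.5, 7.5, 285°)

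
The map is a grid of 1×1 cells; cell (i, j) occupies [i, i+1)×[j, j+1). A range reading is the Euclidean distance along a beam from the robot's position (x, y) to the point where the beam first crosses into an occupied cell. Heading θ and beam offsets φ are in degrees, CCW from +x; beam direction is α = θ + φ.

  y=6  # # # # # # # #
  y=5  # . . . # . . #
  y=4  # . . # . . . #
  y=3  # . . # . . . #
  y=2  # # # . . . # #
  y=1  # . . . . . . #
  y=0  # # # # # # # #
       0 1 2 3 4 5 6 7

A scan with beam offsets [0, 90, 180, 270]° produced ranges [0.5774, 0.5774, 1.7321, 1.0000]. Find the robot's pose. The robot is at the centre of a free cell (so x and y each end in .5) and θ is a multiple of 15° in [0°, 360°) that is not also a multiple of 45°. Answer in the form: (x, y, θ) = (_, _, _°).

The pose lattice has 24·16 = 384 candidates. Test each by forward raycasting.
  (5.5, 3.5, 240°): beam 1 = 2.8868 ≠ 0.5774 ✗
  (6.5, 3.5, 105°): beam 1 = 2.5882 ≠ 0.5774 ✗
  (4.5, 4.5, 165°): beam 1 = 0.5176 ≠ 0.5774 ✗
  …
  (1.5, 3.5, 210°): r_1=0.5774, r_2=0.5774, r_3=1.7321, r_4=1.0000 — all match ✓
Unique over the lattice → pose = (1.5, 3.5, 210°).

(x, y, θ) = (1.5, 3.5, 210°)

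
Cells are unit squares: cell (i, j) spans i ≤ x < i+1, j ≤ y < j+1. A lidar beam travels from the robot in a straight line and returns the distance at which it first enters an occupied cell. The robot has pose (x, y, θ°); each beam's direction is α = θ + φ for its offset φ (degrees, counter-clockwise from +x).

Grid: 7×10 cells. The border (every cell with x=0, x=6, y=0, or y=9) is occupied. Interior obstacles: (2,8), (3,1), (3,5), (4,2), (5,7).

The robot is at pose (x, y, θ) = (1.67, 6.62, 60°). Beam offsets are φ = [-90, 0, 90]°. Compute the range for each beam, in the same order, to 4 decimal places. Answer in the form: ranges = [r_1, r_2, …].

ranges = [1.5358, 1.5935, 0.7736]

beam 1: φ=-90°, α=330°
  cosα=0.8660 sinα=-0.5000 | (1,6) | tMaxX 0.3811 tMaxY 1.2400 | tΔX 1.1547 tΔY 2.0000
    t=0.3811 [x] (2,6)
    t=1.2400 [y] (2,5)
    t=1.5358 [x] (3,5) — stop
  → r_1 = 1.5358
beam 2: φ=0°, α=60°
  cosα=0.5000 sinα=0.8660 | (1,6) | tMaxX 0.6600 tMaxY 0.4388 | tΔX 2.0000 tΔY 1.1547
    t=0.4388 [y] (1,7)
    t=0.6600 [x] (2,7)
    t=1.5935 [y] (2,8) — stop
  → r_2 = 1.5935
beam 3: φ=90°, α=150°
  cosα=-0.8660 sinα=0.5000 | (1,6) | tMaxX 0.7736 tMaxY 0.7600 | tΔX 1.1547 tΔY 2.0000
    t=0.7600 [y] (1,7)
    t=0.7736 [x] (0,7) — stop
  → r_3 = 0.7736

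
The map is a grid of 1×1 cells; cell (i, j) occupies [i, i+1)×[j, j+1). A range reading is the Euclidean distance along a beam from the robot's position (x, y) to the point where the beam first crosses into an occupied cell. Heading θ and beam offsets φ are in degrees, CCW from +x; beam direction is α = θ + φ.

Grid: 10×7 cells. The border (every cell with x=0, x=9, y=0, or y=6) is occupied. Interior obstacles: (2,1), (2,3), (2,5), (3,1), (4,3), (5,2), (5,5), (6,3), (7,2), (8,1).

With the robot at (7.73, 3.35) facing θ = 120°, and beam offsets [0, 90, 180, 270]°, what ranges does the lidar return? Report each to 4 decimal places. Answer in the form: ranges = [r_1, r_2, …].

beam 1: φ=0°, α=120°
  dir = (cos 120°, sin 120°) = (-0.5000, 0.8660); from cell (7,3)
  next x-line at t=1.4600, next y-line at t=0.7506; Δt_x=2.0000, Δt_y=1.1547
    y: enter (7,4) at t=0.7506
    x: enter (6,4) at t=1.4600
    y: enter (6,5) at t=1.9053
    y: enter (6,6) at t=3.0600 ← occupied
  → r_1 = 3.0600
beam 2: φ=90°, α=210°
  dir = (cos 210°, sin 210°) = (-0.8660, -0.5000); from cell (7,3)
  next x-line at t=0.8429, next y-line at t=0.7000; Δt_x=1.1547, Δt_y=2.0000
    y: enter (7,2) at t=0.7000 ← occupied
  → r_2 = 0.7000
beam 3: φ=180°, α=300°
  dir = (cos 300°, sin 300°) = (0.5000, -0.8660); from cell (7,3)
  next x-line at t=0.5400, next y-line at t=0.4041; Δt_x=2.0000, Δt_y=1.1547
    y: enter (7,2) at t=0.4041 ← occupied
  → r_3 = 0.4041
beam 4: φ=270°, α=30°
  dir = (cos 30°, sin 30°) = (0.8660, 0.5000); from cell (7,3)
  next x-line at t=0.3118, next y-line at t=1.3000; Δt_x=1.1547, Δt_y=2.0000
    x: enter (8,3) at t=0.3118
    y: enter (8,4) at t=1.3000
    x: enter (9,4) at t=1.4665 ← occupied
  → r_4 = 1.4665

ranges = [3.0600, 0.7000, 0.4041, 1.4665]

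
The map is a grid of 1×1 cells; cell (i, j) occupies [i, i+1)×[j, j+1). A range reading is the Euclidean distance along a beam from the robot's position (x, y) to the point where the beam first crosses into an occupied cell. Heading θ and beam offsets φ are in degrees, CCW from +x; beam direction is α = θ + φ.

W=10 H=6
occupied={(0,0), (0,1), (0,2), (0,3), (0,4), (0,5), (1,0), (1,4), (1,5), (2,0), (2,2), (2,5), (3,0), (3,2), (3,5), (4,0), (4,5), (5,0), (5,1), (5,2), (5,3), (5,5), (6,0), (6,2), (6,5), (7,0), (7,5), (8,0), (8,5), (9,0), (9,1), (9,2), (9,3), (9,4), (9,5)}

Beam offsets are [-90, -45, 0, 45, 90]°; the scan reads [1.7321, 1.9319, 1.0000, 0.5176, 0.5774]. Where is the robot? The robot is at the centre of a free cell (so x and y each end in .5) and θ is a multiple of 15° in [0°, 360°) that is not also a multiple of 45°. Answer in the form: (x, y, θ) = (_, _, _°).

(x, y, θ) = (3.5, 3.5, 210°)

Candidates: 25 free-cell centres × 16 headings = 400 poses. Raycast each; keep the one whose scan matches to 4 dp.
  (5.5, 4.5, 105°): beam 1 = 1.9319 ≠ 1.7321 ✗
  (7.5, 1.5, 330°): beam 1 = 0.5774 ≠ 1.7321 ✗
  (7.5, 3.5, 240°): beam 1 = 3.0000 ≠ 1.7321 ✗
  (2.5, 3.5, 255°): beam 1 = 1.5529 ≠ 1.7321 ✗
  …
  (3.5, 3.5, 210°): r_1=1.7321, r_2=1.9319, r_3=1.0000, r_4=0.5176, r_5=0.5774 — all match ✓
Unique over the lattice → pose = (3.5, 3.5, 210°).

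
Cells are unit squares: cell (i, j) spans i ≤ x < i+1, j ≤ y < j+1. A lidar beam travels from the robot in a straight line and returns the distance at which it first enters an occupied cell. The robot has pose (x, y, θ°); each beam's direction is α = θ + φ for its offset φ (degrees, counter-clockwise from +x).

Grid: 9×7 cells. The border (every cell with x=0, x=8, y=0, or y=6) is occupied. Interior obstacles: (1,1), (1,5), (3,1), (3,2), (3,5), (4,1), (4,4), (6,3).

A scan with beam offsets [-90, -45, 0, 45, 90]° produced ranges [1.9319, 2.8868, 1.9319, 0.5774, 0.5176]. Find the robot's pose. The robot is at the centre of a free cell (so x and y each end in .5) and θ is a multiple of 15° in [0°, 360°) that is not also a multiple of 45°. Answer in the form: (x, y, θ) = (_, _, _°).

The pose lattice has 27·16 = 432 candidates. Test each by forward raycasting.
  (4.5, 3.5, 165°): beam 1 = 0.5176 ≠ 1.9319 ✗
  (6.5, 5.5, 285°): beam 2 = 4.0415 ≠ 2.8868 ✗
  (3.5, 3.5, 60°): beam 1 = 5.0000 ≠ 1.9319 ✗
  (6.5, 2.5, 60°): beam 1 = 1.7321 ≠ 1.9319 ✗
  …
  (5.5, 5.5, 15°): r_1=1.9319, r_2=2.8868, r_3=1.9319, r_4=0.5774, r_5=0.5176 — all match ✓
Only this pose fits every beam.

(x, y, θ) = (5.5, 5.5, 15°)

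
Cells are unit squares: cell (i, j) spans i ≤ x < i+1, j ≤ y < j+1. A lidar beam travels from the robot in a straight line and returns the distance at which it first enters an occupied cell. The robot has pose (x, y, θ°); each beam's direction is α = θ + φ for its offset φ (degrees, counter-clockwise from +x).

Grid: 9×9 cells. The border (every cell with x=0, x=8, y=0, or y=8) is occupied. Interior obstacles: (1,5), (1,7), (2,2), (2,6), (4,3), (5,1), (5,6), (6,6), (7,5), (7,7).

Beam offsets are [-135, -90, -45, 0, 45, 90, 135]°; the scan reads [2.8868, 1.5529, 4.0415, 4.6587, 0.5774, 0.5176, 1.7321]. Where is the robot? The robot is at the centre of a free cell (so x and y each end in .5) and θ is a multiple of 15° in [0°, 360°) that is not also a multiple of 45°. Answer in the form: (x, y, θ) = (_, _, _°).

(x, y, θ) = (4.5, 6.5, 285°)

Enumerate (i+0.5, j+0.5, θ) over the 39 free cells and 16 admissible headings. For each, cast all 7 beams and compare to the given ranges.
  (1.5, 4.5, 240°): beam 1 = 0.5176 ≠ 2.8868 ✗
  (2.5, 4.5, 60°): beam 1 = 1.5529 ≠ 2.8868 ✗
  (3.5, 2.5, 210°): beam 1 = 5.6940 ≠ 2.8868 ✗
  (3.5, 2.5, 300°): beam 1 = 0.5176 ≠ 2.8868 ✗
  (3.5, 4.5, 345°): beam 2 = 1.9319 ≠ 1.5529 ✗
  …
  (4.5, 6.5, 285°): r_1=2.8868, r_2=1.5529, r_3=4.0415, r_4=4.6587, r_5=0.5774, r_6=0.5176, r_7=1.7321 — all match ✓
Unique over the lattice → pose = (4.5, 6.5, 285°).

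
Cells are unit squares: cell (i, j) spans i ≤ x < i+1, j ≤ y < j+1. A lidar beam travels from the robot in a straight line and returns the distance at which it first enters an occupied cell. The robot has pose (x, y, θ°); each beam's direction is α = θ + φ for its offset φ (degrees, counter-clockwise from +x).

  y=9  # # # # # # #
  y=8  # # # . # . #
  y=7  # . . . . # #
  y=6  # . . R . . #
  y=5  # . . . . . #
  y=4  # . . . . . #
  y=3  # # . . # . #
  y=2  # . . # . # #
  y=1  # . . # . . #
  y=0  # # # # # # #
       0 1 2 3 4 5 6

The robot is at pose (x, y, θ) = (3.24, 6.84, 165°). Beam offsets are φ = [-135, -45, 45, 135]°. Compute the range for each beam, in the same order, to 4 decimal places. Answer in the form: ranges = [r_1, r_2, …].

beam 1: φ=-135°, α=30°
  direction (0.8660, 0.5000); cell (3,6); t to first gridline: x 0.8776, y 0.3200 (then +1.1547 / +2.0000)
    (3,7) via y @ 0.3200
    (4,7) via x @ 0.8776
    (5,7) via x @ 2.0323  # hit
  → r_1 = 2.0323
beam 2: φ=-45°, α=120°
  direction (-0.5000, 0.8660); cell (3,6); t to first gridline: x 0.4800, y 0.1848 (then +2.0000 / +1.1547)
    (3,7) via y @ 0.1848
    (2,7) via x @ 0.4800
    (2,8) via y @ 1.3395  # hit
  → r_2 = 1.3395
beam 3: φ=45°, α=210°
  direction (-0.8660, -0.5000); cell (3,6); t to first gridline: x 0.2771, y 1.6800 (then +1.1547 / +2.0000)
    (2,6) via x @ 0.2771
    (1,6) via x @ 1.4318
    (1,5) via y @ 1.6800
    (0,5) via x @ 2.5865  # hit
  → r_3 = 2.5865
beam 4: φ=135°, α=300°
  direction (0.5000, -0.8660); cell (3,6); t to first gridline: x 1.5200, y 0.9699 (then +2.0000 / +1.1547)
    (3,5) via y @ 0.9699
    (4,5) via x @ 1.5200
    (4,4) via y @ 2.1246
    (4,3) via y @ 3.2793  # hit
  → r_4 = 3.2793

ranges = [2.0323, 1.3395, 2.5865, 3.2793]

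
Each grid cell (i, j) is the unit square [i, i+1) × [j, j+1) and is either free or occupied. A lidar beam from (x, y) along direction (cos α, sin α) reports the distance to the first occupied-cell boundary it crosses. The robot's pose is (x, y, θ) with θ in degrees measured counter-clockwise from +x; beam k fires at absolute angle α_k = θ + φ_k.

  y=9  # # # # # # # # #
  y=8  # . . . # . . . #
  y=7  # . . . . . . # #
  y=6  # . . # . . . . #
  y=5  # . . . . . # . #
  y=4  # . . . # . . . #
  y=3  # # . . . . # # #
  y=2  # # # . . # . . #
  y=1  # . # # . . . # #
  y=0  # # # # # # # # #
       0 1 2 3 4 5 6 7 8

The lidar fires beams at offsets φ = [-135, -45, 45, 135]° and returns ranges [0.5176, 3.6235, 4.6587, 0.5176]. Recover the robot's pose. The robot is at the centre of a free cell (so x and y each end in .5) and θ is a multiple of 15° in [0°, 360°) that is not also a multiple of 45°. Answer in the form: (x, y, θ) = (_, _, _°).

(x, y, θ) = (4.5, 1.5, 60°)

Enumerate (i+0.5, j+0.5, θ) over the 42 free cells and 16 admissible headings. For each, cast all 4 beams and compare to the given ranges.
  (2.5, 3.5, 195°): beam 1 = 2.8868 ≠ 0.5176 ✗
  (6.5, 7.5, 120°): beam 2 = 1.5529 ≠ 3.6235 ✗
  (1.5, 8.5, 165°): beam 1 = 1.0000 ≠ 0.5176 ✗
  …
  (4.5, 1.5, 60°): r_1=0.5176, r_2=3.6235, r_3=4.6587, r_4=0.5176 — all match ✓
Only this pose fits every beam.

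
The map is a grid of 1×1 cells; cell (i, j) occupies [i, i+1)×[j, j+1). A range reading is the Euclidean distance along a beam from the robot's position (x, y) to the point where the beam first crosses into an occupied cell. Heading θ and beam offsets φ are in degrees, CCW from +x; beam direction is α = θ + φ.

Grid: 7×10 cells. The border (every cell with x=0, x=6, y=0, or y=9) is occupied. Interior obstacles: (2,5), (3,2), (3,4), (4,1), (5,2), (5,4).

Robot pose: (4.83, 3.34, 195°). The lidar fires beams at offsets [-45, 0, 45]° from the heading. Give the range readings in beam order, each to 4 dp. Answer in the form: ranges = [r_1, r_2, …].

beam 1: φ=-45°, α=150°
  d=(-0.8660,0.5000)  start (4,3)  tX=0.9584 tY=1.3200  stride 1/|dx|=1.1547 1/|dy|=2.0000
    cross x-line → (3,3), t=0.9584
    cross y-line → (3,4), t=1.3200 (wall)
  → r_1 = 1.3200
beam 2: φ=0°, α=195°
  d=(-0.9659,-0.2588)  start (4,3)  tX=0.8593 tY=1.3137  stride 1/|dx|=1.0353 1/|dy|=3.8637
    cross x-line → (3,3), t=0.8593
    cross y-line → (3,2), t=1.3137 (wall)
  → r_2 = 1.3137
beam 3: φ=45°, α=240°
  d=(-0.5000,-0.8660)  start (4,3)  tX=1.6600 tY=0.3926  stride 1/|dx|=2.0000 1/|dy|=1.1547
    cross y-line → (4,2), t=0.3926
    cross y-line → (4,1), t=1.5473 (wall)
  → r_3 = 1.5473

ranges = [1.3200, 1.3137, 1.5473]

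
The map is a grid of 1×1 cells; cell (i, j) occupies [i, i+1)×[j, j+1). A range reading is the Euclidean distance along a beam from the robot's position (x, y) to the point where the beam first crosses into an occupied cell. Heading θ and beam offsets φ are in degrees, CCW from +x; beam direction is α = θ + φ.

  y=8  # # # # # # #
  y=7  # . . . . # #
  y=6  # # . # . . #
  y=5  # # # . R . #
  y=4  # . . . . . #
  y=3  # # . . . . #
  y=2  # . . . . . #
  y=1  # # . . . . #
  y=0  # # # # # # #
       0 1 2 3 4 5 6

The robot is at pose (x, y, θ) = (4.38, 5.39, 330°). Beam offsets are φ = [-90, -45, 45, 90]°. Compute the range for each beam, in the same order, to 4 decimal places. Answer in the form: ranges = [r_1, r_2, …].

ranges = [4.7600, 4.5449, 1.6771, 1.8591]

beam 1: φ=-90°, α=240°
  dir = (cos 240°, sin 240°) = (-0.5000, -0.8660); from cell (4,5)
  next x-line at t=0.7600, next y-line at t=0.4503; Δt_x=2.0000, Δt_y=1.1547
    y: enter (4,4) at t=0.4503
    x: enter (3,4) at t=0.7600
    y: enter (3,3) at t=1.6050
    y: enter (3,2) at t=2.7597
    x: enter (2,2) at t=2.7600
    y: enter (2,1) at t=3.9144
    x: enter (1,1) at t=4.7600 ← occupied
  → r_1 = 4.7600
beam 2: φ=-45°, α=285°
  dir = (cos 285°, sin 285°) = (0.2588, -0.9659); from cell (4,5)
  next x-line at t=2.3955, next y-line at t=0.4038; Δt_x=3.8637, Δt_y=1.0353
    y: enter (4,4) at t=0.4038
    y: enter (4,3) at t=1.4390
    x: enter (5,3) at t=2.3955
    y: enter (5,2) at t=2.4743
    y: enter (5,1) at t=3.5096
    y: enter (5,0) at t=4.5449 ← occupied
  → r_2 = 4.5449
beam 3: φ=45°, α=15°
  dir = (cos 15°, sin 15°) = (0.9659, 0.2588); from cell (4,5)
  next x-line at t=0.6419, next y-line at t=2.3569; Δt_x=1.0353, Δt_y=3.8637
    x: enter (5,5) at t=0.6419
    x: enter (6,5) at t=1.6771 ← occupied
  → r_3 = 1.6771
beam 4: φ=90°, α=60°
  dir = (cos 60°, sin 60°) = (0.5000, 0.8660); from cell (4,5)
  next x-line at t=1.2400, next y-line at t=0.7044; Δt_x=2.0000, Δt_y=1.1547
    y: enter (4,6) at t=0.7044
    x: enter (5,6) at t=1.2400
    y: enter (5,7) at t=1.8591 ← occupied
  → r_4 = 1.8591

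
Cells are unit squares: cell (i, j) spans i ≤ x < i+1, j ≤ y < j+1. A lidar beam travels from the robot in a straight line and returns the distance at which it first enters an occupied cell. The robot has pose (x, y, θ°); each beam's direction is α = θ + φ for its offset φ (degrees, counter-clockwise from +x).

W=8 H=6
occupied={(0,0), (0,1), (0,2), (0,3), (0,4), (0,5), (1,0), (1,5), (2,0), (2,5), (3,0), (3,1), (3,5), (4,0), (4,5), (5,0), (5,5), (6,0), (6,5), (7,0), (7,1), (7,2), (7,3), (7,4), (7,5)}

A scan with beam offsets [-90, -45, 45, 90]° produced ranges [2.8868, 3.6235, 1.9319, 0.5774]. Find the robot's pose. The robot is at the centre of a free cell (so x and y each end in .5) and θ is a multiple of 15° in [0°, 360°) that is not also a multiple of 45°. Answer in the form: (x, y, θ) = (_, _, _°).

Candidates: 23 free-cell centres × 16 headings = 368 poses. Raycast each; keep the one whose scan matches to 4 dp.
  (6.5, 1.5, 300°): beam 1 = 1.0000 ≠ 2.8868 ✗
  (6.5, 3.5, 165°): beam 1 = 1.5529 ≠ 2.8868 ✗
  (1.5, 1.5, 75°): beam 1 = 1.5529 ≠ 2.8868 ✗
  (4.5, 1.5, 255°): beam 1 = 0.5176 ≠ 2.8868 ✗
  …
  (4.5, 4.5, 330°): r_1=2.8868, r_2=3.6235, r_3=1.9319, r_4=0.5774 — all match ✓
Unique over the lattice → pose = (4.5, 4.5, 330°).

(x, y, θ) = (4.5, 4.5, 330°)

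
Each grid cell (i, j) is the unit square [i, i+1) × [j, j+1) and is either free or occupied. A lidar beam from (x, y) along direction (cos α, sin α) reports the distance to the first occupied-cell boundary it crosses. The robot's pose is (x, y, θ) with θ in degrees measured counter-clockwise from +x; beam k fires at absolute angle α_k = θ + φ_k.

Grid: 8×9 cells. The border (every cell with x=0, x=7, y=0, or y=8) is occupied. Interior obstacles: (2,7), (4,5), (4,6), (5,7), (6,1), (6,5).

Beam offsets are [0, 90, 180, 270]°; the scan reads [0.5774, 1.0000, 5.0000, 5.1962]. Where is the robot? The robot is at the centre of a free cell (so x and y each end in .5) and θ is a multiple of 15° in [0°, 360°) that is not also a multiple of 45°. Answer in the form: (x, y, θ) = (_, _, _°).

The pose lattice has 36·16 = 576 candidates. Test each by forward raycasting.
  (2.5, 6.5, 330°): beam 1 = 1.7321 ≠ 0.5774 ✗
  (3.5, 1.5, 30°): beam 1 = 4.0415 ≠ 0.5774 ✗
  (6.5, 4.5, 300°): beam 1 = 1.0000 ≠ 0.5774 ✗
  …
  (1.5, 3.5, 150°): r_1=0.5774, r_2=1.0000, r_3=5.0000, r_4=5.1962 — all match ✓
Unique over the lattice → pose = (1.5, 3.5, 150°).

(x, y, θ) = (1.5, 3.5, 150°)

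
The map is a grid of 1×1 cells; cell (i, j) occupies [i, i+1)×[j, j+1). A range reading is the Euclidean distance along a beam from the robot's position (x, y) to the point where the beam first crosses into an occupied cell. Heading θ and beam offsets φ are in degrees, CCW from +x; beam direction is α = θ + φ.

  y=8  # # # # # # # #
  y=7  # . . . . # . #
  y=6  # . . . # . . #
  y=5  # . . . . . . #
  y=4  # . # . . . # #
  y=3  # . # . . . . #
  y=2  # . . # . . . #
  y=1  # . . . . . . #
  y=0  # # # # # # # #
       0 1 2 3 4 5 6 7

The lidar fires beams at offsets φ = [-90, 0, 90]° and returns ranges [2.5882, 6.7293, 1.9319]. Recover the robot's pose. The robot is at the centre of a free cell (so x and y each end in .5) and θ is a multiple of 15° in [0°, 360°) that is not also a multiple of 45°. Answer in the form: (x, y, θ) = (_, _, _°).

The pose lattice has 36·16 = 576 candidates. Test each by forward raycasting.
  (4.5, 7.5, 60°): beam 1 = 0.5774 ≠ 2.5882 ✗
  (3.5, 7.5, 255°): beam 1 = 1.9319 ≠ 2.5882 ✗
  (1.5, 5.5, 195°): beam 1 = 1.9319 ≠ 2.5882 ✗
  (4.5, 1.5, 75°): beam 1 = 1.9319 ≠ 2.5882 ✗
  …
  (4.5, 1.5, 105°): r_1=2.5882, r_2=6.7293, r_3=1.9319 — all match ✓
Only this pose fits every beam.

(x, y, θ) = (4.5, 1.5, 105°)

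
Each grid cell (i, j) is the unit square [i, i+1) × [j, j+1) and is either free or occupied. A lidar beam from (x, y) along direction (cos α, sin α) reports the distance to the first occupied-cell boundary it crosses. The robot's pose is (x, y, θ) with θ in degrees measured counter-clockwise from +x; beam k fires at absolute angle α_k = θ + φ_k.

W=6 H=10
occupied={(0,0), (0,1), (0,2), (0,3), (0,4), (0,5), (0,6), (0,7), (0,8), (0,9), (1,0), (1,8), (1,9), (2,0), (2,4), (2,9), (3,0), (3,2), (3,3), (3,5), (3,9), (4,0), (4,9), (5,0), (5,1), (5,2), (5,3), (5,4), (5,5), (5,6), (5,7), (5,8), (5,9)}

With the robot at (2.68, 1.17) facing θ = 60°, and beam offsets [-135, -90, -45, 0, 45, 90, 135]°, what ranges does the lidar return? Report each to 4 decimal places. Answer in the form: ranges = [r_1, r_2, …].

beam 1: φ=-135°, α=285°
  direction (0.2588, -0.9659); cell (2,1); t to first gridline: x 1.2364, y 0.1760 (then +3.8637 / +1.0353)
    (2,0) via y @ 0.1760  # hit
  → r_1 = 0.1760
beam 2: φ=-90°, α=330°
  direction (0.8660, -0.5000); cell (2,1); t to first gridline: x 0.3695, y 0.3400 (then +1.1547 / +2.0000)
    (2,0) via y @ 0.3400  # hit
  → r_2 = 0.3400
beam 3: φ=-45°, α=15°
  direction (0.9659, 0.2588); cell (2,1); t to first gridline: x 0.3313, y 3.2069 (then +1.0353 / +3.8637)
    (3,1) via x @ 0.3313
    (4,1) via x @ 1.3666
    (5,1) via x @ 2.4018  # hit
  → r_3 = 2.4018
beam 4: φ=0°, α=60°
  direction (0.5000, 0.8660); cell (2,1); t to first gridline: x 0.6400, y 0.9584 (then +2.0000 / +1.1547)
    (3,1) via x @ 0.6400
    (3,2) via y @ 0.9584  # hit
  → r_4 = 0.9584
beam 5: φ=45°, α=105°
  direction (-0.2588, 0.9659); cell (2,1); t to first gridline: x 2.6273, y 0.8593 (then +3.8637 / +1.0353)
    (2,2) via y @ 0.8593
    (2,3) via y @ 1.8946
    (1,3) via x @ 2.6273
    (1,4) via y @ 2.9298
    (1,5) via y @ 3.9651
    (1,6) via y @ 5.0004
    (1,7) via y @ 6.0357
    (0,7) via x @ 6.4910  # hit
  → r_5 = 6.4910
beam 6: φ=90°, α=150°
  direction (-0.8660, 0.5000); cell (2,1); t to first gridline: x 0.7852, y 1.6600 (then +1.1547 / +2.0000)
    (1,1) via x @ 0.7852
    (1,2) via y @ 1.6600
    (0,2) via x @ 1.9399  # hit
  → r_6 = 1.9399
beam 7: φ=135°, α=195°
  direction (-0.9659, -0.2588); cell (2,1); t to first gridline: x 0.7040, y 0.6568 (then +1.0353 / +3.8637)
    (2,0) via y @ 0.6568  # hit
  → r_7 = 0.6568

ranges = [0.1760, 0.3400, 2.4018, 0.9584, 6.4910, 1.9399, 0.6568]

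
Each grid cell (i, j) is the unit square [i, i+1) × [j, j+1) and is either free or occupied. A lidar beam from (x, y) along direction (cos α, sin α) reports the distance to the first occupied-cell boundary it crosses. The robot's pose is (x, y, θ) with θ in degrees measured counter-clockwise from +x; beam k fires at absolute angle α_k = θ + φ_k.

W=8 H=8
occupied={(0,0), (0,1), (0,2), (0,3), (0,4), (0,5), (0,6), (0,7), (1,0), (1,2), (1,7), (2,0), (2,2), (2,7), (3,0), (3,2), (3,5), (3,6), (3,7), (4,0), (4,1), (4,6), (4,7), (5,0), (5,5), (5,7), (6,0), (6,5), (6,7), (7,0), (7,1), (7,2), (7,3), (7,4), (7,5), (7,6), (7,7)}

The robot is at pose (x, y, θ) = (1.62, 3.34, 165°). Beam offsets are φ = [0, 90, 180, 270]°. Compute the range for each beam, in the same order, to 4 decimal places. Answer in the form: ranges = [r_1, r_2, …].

beam 1: φ=0°, α=165°
  d=(-0.9659,0.2588)  start (1,3)  tX=0.6419 tY=2.5500  stride 1/|dx|=1.0353 1/|dy|=3.8637
    cross x-line → (0,3), t=0.6419 (wall)
  → r_1 = 0.6419
beam 2: φ=90°, α=255°
  d=(-0.2588,-0.9659)  start (1,3)  tX=2.3955 tY=0.3520  stride 1/|dx|=3.8637 1/|dy|=1.0353
    cross y-line → (1,2), t=0.3520 (wall)
  → r_2 = 0.3520
beam 3: φ=180°, α=345°
  d=(0.9659,-0.2588)  start (1,3)  tX=0.3934 tY=1.3137  stride 1/|dx|=1.0353 1/|dy|=3.8637
    cross x-line → (2,3), t=0.3934
    cross y-line → (2,2), t=1.3137 (wall)
  → r_3 = 1.3137
beam 4: φ=270°, α=75°
  d=(0.2588,0.9659)  start (1,3)  tX=1.4682 tY=0.6833  stride 1/|dx|=3.8637 1/|dy|=1.0353
    cross y-line → (1,4), t=0.6833
    cross x-line → (2,4), t=1.4682
    cross y-line → (2,5), t=1.7186
    cross y-line → (2,6), t=2.7538
    cross y-line → (2,7), t=3.7891 (wall)
  → r_4 = 3.7891

ranges = [0.6419, 0.3520, 1.3137, 3.7891]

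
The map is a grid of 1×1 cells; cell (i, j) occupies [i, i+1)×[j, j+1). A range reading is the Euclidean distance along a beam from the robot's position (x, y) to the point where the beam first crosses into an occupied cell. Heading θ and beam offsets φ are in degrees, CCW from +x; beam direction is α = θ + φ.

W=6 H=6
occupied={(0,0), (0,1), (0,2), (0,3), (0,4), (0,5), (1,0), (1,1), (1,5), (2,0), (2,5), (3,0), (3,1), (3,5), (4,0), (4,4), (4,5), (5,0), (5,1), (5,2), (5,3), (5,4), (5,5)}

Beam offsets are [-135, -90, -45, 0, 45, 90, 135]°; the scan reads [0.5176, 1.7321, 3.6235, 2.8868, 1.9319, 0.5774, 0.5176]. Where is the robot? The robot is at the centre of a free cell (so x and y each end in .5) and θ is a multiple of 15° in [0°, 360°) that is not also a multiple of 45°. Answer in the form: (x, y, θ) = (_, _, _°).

Candidates: 13 free-cell centres × 16 headings = 208 poses. Raycast each; keep the one whose scan matches to 4 dp.
  (2.5, 1.5, 165°): beam 1 = 0.5774 ≠ 0.5176 ✗
  (4.5, 3.5, 120°): beam 2 = 0.5774 ≠ 1.7321 ✗
  (4.5, 2.5, 195°): beam 1 = 1.0000 ≠ 0.5176 ✗
  (3.5, 4.5, 120°): beam 2 = 0.5774 ≠ 1.7321 ✗
  …
  (1.5, 2.5, 60°): r_1=0.5176, r_2=1.7321, r_3=3.6235, r_4=2.8868, r_5=1.9319, r_6=0.5774, r_7=0.5176 — all match ✓
Only this pose fits every beam.

(x, y, θ) = (1.5, 2.5, 60°)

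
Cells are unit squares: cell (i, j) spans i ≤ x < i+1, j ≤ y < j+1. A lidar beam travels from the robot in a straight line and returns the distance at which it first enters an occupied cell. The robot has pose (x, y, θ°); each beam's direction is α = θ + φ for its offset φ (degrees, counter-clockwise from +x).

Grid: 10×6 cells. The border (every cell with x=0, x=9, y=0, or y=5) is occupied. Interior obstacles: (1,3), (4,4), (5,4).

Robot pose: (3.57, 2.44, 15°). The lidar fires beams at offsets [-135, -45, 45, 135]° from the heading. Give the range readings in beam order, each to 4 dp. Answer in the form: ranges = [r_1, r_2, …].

beam 1: φ=-135°, α=240°
  d=(-0.5000,-0.8660)  start (3,2)  tX=1.1400 tY=0.5081  stride 1/|dx|=2.0000 1/|dy|=1.1547
    cross y-line → (3,1), t=0.5081
    cross x-line → (2,1), t=1.1400
    cross y-line → (2,0), t=1.6628 (wall)
  → r_1 = 1.6628
beam 2: φ=-45°, α=330°
  d=(0.8660,-0.5000)  start (3,2)  tX=0.4965 tY=0.8800  stride 1/|dx|=1.1547 1/|dy|=2.0000
    cross x-line → (4,2), t=0.4965
    cross y-line → (4,1), t=0.8800
    cross x-line → (5,1), t=1.6512
    cross x-line → (6,1), t=2.8059
    cross y-line → (6,0), t=2.8800 (wall)
  → r_2 = 2.8800
beam 3: φ=45°, α=60°
  d=(0.5000,0.8660)  start (3,2)  tX=0.8600 tY=0.6466  stride 1/|dx|=2.0000 1/|dy|=1.1547
    cross y-line → (3,3), t=0.6466
    cross x-line → (4,3), t=0.8600
    cross y-line → (4,4), t=1.8013 (wall)
  → r_3 = 1.8013
beam 4: φ=135°, α=150°
  d=(-0.8660,0.5000)  start (3,2)  tX=0.6582 tY=1.1200  stride 1/|dx|=1.1547 1/|dy|=2.0000
    cross x-line → (2,2), t=0.6582
    cross y-line → (2,3), t=1.1200
    cross x-line → (1,3), t=1.8129 (wall)
  → r_4 = 1.8129

ranges = [1.6628, 2.8800, 1.8013, 1.8129]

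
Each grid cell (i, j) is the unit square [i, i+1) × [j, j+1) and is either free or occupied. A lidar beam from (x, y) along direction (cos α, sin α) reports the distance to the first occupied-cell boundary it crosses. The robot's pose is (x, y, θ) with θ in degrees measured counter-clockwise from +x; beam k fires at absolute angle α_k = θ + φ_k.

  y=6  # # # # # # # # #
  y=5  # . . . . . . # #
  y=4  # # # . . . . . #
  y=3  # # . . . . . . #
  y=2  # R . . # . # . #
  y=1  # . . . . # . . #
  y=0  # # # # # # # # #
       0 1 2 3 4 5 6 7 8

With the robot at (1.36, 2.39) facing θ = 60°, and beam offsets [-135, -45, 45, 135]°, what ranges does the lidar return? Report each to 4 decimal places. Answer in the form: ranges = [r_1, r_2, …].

beam 1: φ=-135°, α=285°
  direction (0.2588, -0.9659); cell (1,2); t to first gridline: x 2.4728, y 0.4038 (then +3.8637 / +1.0353)
    (1,1) via y @ 0.4038
    (1,0) via y @ 1.4390  # hit
  → r_1 = 1.4390
beam 2: φ=-45°, α=15°
  direction (0.9659, 0.2588); cell (1,2); t to first gridline: x 0.6626, y 2.3569 (then +1.0353 / +3.8637)
    (2,2) via x @ 0.6626
    (3,2) via x @ 1.6979
    (3,3) via y @ 2.3569
    (4,3) via x @ 2.7331
    (5,3) via x @ 3.7684
    (6,3) via x @ 4.8037
    (7,3) via x @ 5.8390
    (7,4) via y @ 6.2206
    (8,4) via x @ 6.8742  # hit
  → r_2 = 6.8742
beam 3: φ=45°, α=105°
  direction (-0.2588, 0.9659); cell (1,2); t to first gridline: x 1.3909, y 0.6315 (then +3.8637 / +1.0353)
    (1,3) via y @ 0.6315  # hit
  → r_3 = 0.6315
beam 4: φ=135°, α=195°
  direction (-0.9659, -0.2588); cell (1,2); t to first gridline: x 0.3727, y 1.5068 (then +1.0353 / +3.8637)
    (0,2) via x @ 0.3727  # hit
  → r_4 = 0.3727

ranges = [1.4390, 6.8742, 0.6315, 0.3727]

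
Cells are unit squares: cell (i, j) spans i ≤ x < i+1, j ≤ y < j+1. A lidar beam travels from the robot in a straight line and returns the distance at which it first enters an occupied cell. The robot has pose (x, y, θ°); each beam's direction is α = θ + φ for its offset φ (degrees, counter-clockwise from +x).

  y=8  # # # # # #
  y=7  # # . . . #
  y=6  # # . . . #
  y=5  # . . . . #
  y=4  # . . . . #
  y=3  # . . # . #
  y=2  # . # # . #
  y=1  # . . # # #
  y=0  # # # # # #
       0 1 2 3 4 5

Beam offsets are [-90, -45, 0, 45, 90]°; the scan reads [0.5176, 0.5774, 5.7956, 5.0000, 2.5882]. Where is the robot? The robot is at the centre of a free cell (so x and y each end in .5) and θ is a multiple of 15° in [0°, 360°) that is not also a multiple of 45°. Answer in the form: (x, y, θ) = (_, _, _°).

Enumerate (i+0.5, j+0.5, θ) over the 21 free cells and 16 admissible headings. For each, cast all 5 beams and compare to the given ranges.
  (3.5, 6.5, 15°): beam 1 = 4.6587 ≠ 0.5176 ✗
  (2.5, 3.5, 75°): beam 3 = 4.6587 ≠ 5.7956 ✗
  (4.5, 6.5, 75°): beam 3 = 1.5529 ≠ 5.7956 ✗
  (2.5, 7.5, 300°): beam 1 = 0.5774 ≠ 0.5176 ✗
  …
  (2.5, 7.5, 255°): r_1=0.5176, r_2=0.5774, r_3=5.7956, r_4=5.0000, r_5=2.5882 — all match ✓
Only this pose fits every beam.

(x, y, θ) = (2.5, 7.5, 255°)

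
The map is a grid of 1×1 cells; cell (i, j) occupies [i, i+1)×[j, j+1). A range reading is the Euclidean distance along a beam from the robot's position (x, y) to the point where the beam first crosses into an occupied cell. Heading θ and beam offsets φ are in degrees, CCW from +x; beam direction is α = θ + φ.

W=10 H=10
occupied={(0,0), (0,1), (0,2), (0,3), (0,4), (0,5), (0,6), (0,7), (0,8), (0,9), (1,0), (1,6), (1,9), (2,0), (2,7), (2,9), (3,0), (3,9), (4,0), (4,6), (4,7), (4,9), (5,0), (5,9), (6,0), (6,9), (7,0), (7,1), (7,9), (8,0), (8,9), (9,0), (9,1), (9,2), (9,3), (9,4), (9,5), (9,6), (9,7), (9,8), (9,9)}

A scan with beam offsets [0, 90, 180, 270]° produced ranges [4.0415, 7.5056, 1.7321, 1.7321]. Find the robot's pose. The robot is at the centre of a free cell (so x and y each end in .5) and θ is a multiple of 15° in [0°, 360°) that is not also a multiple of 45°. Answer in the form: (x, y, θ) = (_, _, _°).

(x, y, θ) = (2.5, 4.5, 300°)

The pose lattice has 59·16 = 944 candidates. Test each by forward raycasting.
  (1.5, 8.5, 165°): beam 1 = 0.5176 ≠ 4.0415 ✗
  (8.5, 8.5, 210°): beam 2 = 1.0000 ≠ 7.5056 ✗
  (6.5, 6.5, 120°): beam 1 = 2.8868 ≠ 4.0415 ✗
  …
  (2.5, 4.5, 300°): r_1=4.0415, r_2=7.5056, r_3=1.7321, r_4=1.7321 — all match ✓
Unique over the lattice → pose = (2.5, 4.5, 300°).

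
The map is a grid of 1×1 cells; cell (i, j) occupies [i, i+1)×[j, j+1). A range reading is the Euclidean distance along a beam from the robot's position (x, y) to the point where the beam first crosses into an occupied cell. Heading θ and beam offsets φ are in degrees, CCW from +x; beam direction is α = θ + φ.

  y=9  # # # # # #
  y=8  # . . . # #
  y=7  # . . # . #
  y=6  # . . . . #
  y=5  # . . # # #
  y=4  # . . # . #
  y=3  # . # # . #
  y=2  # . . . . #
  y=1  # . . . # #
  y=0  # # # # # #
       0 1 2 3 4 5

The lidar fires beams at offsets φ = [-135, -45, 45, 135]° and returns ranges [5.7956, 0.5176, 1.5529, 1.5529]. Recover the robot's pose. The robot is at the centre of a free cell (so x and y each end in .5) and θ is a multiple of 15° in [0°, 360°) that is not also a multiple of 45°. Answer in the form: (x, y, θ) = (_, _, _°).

Enumerate (i+0.5, j+0.5, θ) over the 24 free cells and 16 admissible headings. For each, cast all 4 beams and compare to the given ranges.
  (3.5, 1.5, 165°): beam 1 = 0.5774 ≠ 5.7956 ✗
  (2.5, 4.5, 60°): beam 1 = 0.5176 ≠ 5.7956 ✗
  (1.5, 4.5, 300°): beam 1 = 0.5176 ≠ 5.7956 ✗
  (2.5, 1.5, 165°): beam 1 = 2.8868 ≠ 5.7956 ✗
  …
  (2.5, 7.5, 30°): r_1=5.7956, r_2=0.5176, r_3=1.5529, r_4=1.5529 — all match ✓
Unique over the lattice → pose = (2.5, 7.5, 30°).

(x, y, θ) = (2.5, 7.5, 30°)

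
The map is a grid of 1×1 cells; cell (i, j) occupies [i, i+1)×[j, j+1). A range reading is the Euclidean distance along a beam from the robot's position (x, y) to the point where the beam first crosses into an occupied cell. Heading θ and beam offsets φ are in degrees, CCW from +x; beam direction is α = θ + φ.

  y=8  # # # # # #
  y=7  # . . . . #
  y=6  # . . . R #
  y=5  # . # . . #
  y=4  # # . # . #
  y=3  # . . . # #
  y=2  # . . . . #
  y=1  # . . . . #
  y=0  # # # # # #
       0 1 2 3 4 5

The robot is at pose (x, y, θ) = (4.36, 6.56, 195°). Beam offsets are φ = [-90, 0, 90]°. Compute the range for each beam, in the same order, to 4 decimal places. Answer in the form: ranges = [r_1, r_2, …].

beam 1: φ=-90°, α=105°
  d=(-0.2588,0.9659)  start (4,6)  tX=1.3909 tY=0.4555  stride 1/|dx|=3.8637 1/|dy|=1.0353
    cross y-line → (4,7), t=0.4555
    cross x-line → (3,7), t=1.3909
    cross y-line → (3,8), t=1.4908 (wall)
  → r_1 = 1.4908
beam 2: φ=0°, α=195°
  d=(-0.9659,-0.2588)  start (4,6)  tX=0.3727 tY=2.1637  stride 1/|dx|=1.0353 1/|dy|=3.8637
    cross x-line → (3,6), t=0.3727
    cross x-line → (2,6), t=1.4080
    cross y-line → (2,5), t=2.1637 (wall)
  → r_2 = 2.1637
beam 3: φ=90°, α=285°
  d=(0.2588,-0.9659)  start (4,6)  tX=2.4728 tY=0.5798  stride 1/|dx|=3.8637 1/|dy|=1.0353
    cross y-line → (4,5), t=0.5798
    cross y-line → (4,4), t=1.6150
    cross x-line → (5,4), t=2.4728 (wall)
  → r_3 = 2.4728

ranges = [1.4908, 2.1637, 2.4728]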